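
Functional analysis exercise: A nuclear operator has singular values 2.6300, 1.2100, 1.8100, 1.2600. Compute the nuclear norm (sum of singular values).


The nuclear norm is the sum of all singular values.
||T||_1 = 2.6300 + 1.2100 + 1.8100 + 1.2600
= 6.9100

6.9100


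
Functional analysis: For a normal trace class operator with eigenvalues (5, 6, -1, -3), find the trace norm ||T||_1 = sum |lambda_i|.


For a normal operator, singular values equal |eigenvalues|.
Trace norm = sum |lambda_i| = 5 + 6 + 1 + 3
= 15

15


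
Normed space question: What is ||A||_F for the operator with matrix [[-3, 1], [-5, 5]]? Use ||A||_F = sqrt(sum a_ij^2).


||A||_F^2 = sum a_ij^2
= (-3)^2 + 1^2 + (-5)^2 + 5^2
= 9 + 1 + 25 + 25 = 60
||A||_F = sqrt(60) = 7.7460

7.7460


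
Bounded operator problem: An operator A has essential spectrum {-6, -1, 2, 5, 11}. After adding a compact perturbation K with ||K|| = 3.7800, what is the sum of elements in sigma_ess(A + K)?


By Weyl's theorem, the essential spectrum is invariant under compact perturbations.
sigma_ess(A + K) = sigma_ess(A) = {-6, -1, 2, 5, 11}
Sum = -6 + -1 + 2 + 5 + 11 = 11

11


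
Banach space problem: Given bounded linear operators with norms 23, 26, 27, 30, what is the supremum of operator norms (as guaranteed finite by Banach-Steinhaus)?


By the Uniform Boundedness Principle, the supremum of norms is finite.
sup_k ||T_k|| = max(23, 26, 27, 30) = 30

30


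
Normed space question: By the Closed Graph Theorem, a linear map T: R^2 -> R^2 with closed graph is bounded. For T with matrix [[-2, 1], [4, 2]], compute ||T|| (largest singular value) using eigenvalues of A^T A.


A^T A = [[20, 6], [6, 5]]
trace(A^T A) = 25, det(A^T A) = 64
discriminant = 25^2 - 4*64 = 369
Largest eigenvalue of A^T A = (trace + sqrt(disc))/2 = 22.1047
||T|| = sqrt(22.1047) = 4.7016

4.7016


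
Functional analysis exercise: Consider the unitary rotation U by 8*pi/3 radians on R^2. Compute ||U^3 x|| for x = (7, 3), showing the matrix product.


U is a rotation by theta = 8*pi/3
U^3 = rotation by 3*theta = 24*pi/3 = 0*pi/3 (mod 2*pi)
cos(0*pi/3) = 1.0000, sin(0*pi/3) = 0.0000
U^3 x = (1.0000 * 7 - 0.0000 * 3, 0.0000 * 7 + 1.0000 * 3)
= (7.0000, 3.0000)
||U^3 x|| = sqrt(7.0000^2 + 3.0000^2) = sqrt(58.0000) = 7.6158

7.6158


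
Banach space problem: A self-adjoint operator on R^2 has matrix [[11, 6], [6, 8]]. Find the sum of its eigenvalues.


For a self-adjoint (symmetric) matrix, the eigenvalues are real.
The sum of eigenvalues equals the trace of the matrix.
trace = 11 + 8 = 19

19


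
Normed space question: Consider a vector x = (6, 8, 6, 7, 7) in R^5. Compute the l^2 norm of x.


The l^2 norm = (sum |x_i|^2)^(1/2)
Sum of 2th powers = 36 + 64 + 36 + 49 + 49 = 234
||x||_2 = (234)^(1/2) = 15.2971

15.2971


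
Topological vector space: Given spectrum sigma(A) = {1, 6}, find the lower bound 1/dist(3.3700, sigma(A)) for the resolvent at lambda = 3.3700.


dist(3.3700, {1, 6}) = min(|3.3700 - 1|, |3.3700 - 6|)
= min(2.3700, 2.6300) = 2.3700
Resolvent bound = 1/2.3700 = 0.4219

0.4219


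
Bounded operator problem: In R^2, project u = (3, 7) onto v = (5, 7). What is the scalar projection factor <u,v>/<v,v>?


Computing <u,v> = 3*5 + 7*7 = 64
Computing <v,v> = 5^2 + 7^2 = 74
Projection coefficient = 64/74 = 0.8649

0.8649


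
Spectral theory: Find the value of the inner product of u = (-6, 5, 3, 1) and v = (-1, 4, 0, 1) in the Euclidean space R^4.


Computing the standard inner product <u, v> = sum u_i * v_i
= -6*-1 + 5*4 + 3*0 + 1*1
= 6 + 20 + 0 + 1
= 27

27


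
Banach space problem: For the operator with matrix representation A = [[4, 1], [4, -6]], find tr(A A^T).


trace(A * A^T) = sum of squares of all entries
= 4^2 + 1^2 + 4^2 + (-6)^2
= 16 + 1 + 16 + 36
= 69

69


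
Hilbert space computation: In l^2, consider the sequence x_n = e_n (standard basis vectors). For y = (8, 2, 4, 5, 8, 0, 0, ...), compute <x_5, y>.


x_5 = e_5 is the standard basis vector with 1 in position 5.
<x_5, y> = y_5 = 8
As n -> infinity, <x_n, y> -> 0, confirming weak convergence of (x_n) to 0.

8


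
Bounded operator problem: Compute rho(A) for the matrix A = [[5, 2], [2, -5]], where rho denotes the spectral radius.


For a 2x2 matrix, eigenvalues satisfy lambda^2 - (trace)*lambda + det = 0
trace = 5 + -5 = 0
det = 5*-5 - 2*2 = -29
discriminant = 0^2 - 4*(-29) = 116
spectral radius = max |eigenvalue| = 5.3852

5.3852


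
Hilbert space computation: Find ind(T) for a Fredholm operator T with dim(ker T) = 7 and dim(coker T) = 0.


The Fredholm index is defined as ind(T) = dim(ker T) - dim(coker T)
= 7 - 0
= 7

7


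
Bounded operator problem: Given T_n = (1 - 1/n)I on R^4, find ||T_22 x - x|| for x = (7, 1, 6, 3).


T_22 x - x = (1 - 1/22)x - x = -x/22
||x|| = sqrt(95) = 9.7468
||T_22 x - x|| = ||x||/22 = 9.7468/22 = 0.4430

0.4430


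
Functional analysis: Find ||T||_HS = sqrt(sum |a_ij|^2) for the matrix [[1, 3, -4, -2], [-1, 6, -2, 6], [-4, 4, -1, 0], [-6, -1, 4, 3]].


The Hilbert-Schmidt norm is sqrt(sum of squares of all entries).
Sum of squares = 1^2 + 3^2 + (-4)^2 + (-2)^2 + (-1)^2 + 6^2 + (-2)^2 + 6^2 + (-4)^2 + 4^2 + (-1)^2 + 0^2 + (-6)^2 + (-1)^2 + 4^2 + 3^2
= 1 + 9 + 16 + 4 + 1 + 36 + 4 + 36 + 16 + 16 + 1 + 0 + 36 + 1 + 16 + 9 = 202
||T||_HS = sqrt(202) = 14.2127

14.2127


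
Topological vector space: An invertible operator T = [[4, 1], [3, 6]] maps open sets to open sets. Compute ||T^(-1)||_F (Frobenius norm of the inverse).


det(T) = 4*6 - 1*3 = 21
T^(-1) = (1/21) * [[6, -1], [-3, 4]] = [[0.2857, -0.0476], [-0.1429, 0.1905]]
||T^(-1)||_F^2 = 0.2857^2 + (-0.0476)^2 + (-0.1429)^2 + 0.1905^2 = 0.1406
||T^(-1)||_F = sqrt(0.1406) = 0.3750

0.3750


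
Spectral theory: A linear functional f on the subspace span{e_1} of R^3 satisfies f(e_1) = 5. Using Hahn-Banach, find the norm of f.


The norm of f is given by ||f|| = sup_{||x||=1} |f(x)|.
On span{e_1}, ||e_1|| = 1, so ||f|| = |f(e_1)| / ||e_1||
= |5| / 1 = 5.0000

5.0000


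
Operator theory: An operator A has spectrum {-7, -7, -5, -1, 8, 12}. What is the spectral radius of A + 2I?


Spectrum of A + 2I = {-5, -5, -3, 1, 10, 14}
Spectral radius = max |lambda| over the shifted spectrum
= max(5, 5, 3, 1, 10, 14) = 14

14


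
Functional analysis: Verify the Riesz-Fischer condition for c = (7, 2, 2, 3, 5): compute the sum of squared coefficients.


sum |c_n|^2 = 7^2 + 2^2 + 2^2 + 3^2 + 5^2
= 49 + 4 + 4 + 9 + 25
= 91

91


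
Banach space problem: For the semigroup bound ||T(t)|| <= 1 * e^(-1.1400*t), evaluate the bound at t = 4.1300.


||T(4.1300)|| <= 1 * exp(-1.1400 * 4.1300)
= 1 * exp(-4.7082)
= 1 * 0.0090
= 0.0090

0.0090


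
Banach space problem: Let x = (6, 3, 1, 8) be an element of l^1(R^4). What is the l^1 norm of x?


The l^1 norm equals the sum of absolute values of all components.
||x||_1 = 6 + 3 + 1 + 8
= 18

18.0000


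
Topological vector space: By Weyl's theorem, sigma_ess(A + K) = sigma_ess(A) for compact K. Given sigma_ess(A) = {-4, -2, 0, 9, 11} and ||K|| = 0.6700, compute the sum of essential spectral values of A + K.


By Weyl's theorem, the essential spectrum is invariant under compact perturbations.
sigma_ess(A + K) = sigma_ess(A) = {-4, -2, 0, 9, 11}
Sum = -4 + -2 + 0 + 9 + 11 = 14

14


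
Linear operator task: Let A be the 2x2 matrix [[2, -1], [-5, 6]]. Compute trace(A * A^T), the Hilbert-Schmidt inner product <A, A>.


trace(A * A^T) = sum of squares of all entries
= 2^2 + (-1)^2 + (-5)^2 + 6^2
= 4 + 1 + 25 + 36
= 66

66


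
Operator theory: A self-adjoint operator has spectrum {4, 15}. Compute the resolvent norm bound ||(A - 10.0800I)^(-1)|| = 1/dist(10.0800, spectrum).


dist(10.0800, {4, 15}) = min(|10.0800 - 4|, |10.0800 - 15|)
= min(6.0800, 4.9200) = 4.9200
Resolvent bound = 1/4.9200 = 0.2033

0.2033


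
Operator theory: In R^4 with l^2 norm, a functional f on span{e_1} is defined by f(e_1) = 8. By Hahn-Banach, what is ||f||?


The norm of f is given by ||f|| = sup_{||x||=1} |f(x)|.
On span{e_1}, ||e_1|| = 1, so ||f|| = |f(e_1)| / ||e_1||
= |8| / 1 = 8.0000

8.0000


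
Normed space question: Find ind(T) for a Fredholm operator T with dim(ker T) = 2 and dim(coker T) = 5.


The Fredholm index is defined as ind(T) = dim(ker T) - dim(coker T)
= 2 - 5
= -3

-3


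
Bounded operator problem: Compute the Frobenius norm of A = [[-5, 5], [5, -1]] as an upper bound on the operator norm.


||A||_F^2 = sum a_ij^2
= (-5)^2 + 5^2 + 5^2 + (-1)^2
= 25 + 25 + 25 + 1 = 76
||A||_F = sqrt(76) = 8.7178

8.7178


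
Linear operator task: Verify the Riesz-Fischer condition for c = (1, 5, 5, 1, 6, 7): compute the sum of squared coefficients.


sum |c_n|^2 = 1^2 + 5^2 + 5^2 + 1^2 + 6^2 + 7^2
= 1 + 25 + 25 + 1 + 36 + 49
= 137

137


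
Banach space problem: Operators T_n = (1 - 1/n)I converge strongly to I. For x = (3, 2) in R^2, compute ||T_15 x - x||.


T_15 x - x = (1 - 1/15)x - x = -x/15
||x|| = sqrt(13) = 3.6056
||T_15 x - x|| = ||x||/15 = 3.6056/15 = 0.2404

0.2404


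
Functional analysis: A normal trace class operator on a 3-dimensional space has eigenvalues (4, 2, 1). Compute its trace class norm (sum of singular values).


For a normal operator, singular values equal |eigenvalues|.
Trace norm = sum |lambda_i| = 4 + 2 + 1
= 7

7


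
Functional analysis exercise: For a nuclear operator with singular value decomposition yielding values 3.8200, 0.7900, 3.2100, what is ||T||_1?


The nuclear norm is the sum of all singular values.
||T||_1 = 3.8200 + 0.7900 + 3.2100
= 7.8200

7.8200


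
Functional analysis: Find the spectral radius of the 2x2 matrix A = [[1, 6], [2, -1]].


For a 2x2 matrix, eigenvalues satisfy lambda^2 - (trace)*lambda + det = 0
trace = 1 + -1 = 0
det = 1*-1 - 6*2 = -13
discriminant = 0^2 - 4*(-13) = 52
spectral radius = max |eigenvalue| = 3.6056

3.6056


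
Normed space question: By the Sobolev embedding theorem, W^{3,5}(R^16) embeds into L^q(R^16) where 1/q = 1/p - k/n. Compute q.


Using the Sobolev embedding formula: 1/q = 1/p - k/n
1/q = 1/5 - 3/16 = 1/80
q = 1/(1/80) = 80

80.0000


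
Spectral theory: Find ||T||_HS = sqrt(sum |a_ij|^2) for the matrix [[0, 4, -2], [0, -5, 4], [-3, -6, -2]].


The Hilbert-Schmidt norm is sqrt(sum of squares of all entries).
Sum of squares = 0^2 + 4^2 + (-2)^2 + 0^2 + (-5)^2 + 4^2 + (-3)^2 + (-6)^2 + (-2)^2
= 0 + 16 + 4 + 0 + 25 + 16 + 9 + 36 + 4 = 110
||T||_HS = sqrt(110) = 10.4881

10.4881


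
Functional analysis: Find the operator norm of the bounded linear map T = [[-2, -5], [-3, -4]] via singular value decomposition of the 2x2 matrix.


A^T A = [[13, 22], [22, 41]]
trace(A^T A) = 54, det(A^T A) = 49
discriminant = 54^2 - 4*49 = 2720
Largest eigenvalue of A^T A = (trace + sqrt(disc))/2 = 53.0768
||T|| = sqrt(53.0768) = 7.2854

7.2854


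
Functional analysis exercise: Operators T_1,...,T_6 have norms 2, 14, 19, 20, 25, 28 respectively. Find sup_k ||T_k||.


By the Uniform Boundedness Principle, the supremum of norms is finite.
sup_k ||T_k|| = max(2, 14, 19, 20, 25, 28) = 28

28


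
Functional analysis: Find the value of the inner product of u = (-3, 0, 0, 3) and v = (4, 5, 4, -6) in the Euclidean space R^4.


Computing the standard inner product <u, v> = sum u_i * v_i
= -3*4 + 0*5 + 0*4 + 3*-6
= -12 + 0 + 0 + -18
= -30

-30


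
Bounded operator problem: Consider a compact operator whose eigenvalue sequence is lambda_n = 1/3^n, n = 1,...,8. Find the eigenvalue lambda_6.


The eigenvalue formula gives lambda_6 = 1/3^6
= 1/729
= 0.0014

0.0014


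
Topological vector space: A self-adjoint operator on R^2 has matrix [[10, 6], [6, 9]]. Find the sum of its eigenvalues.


For a self-adjoint (symmetric) matrix, the eigenvalues are real.
The sum of eigenvalues equals the trace of the matrix.
trace = 10 + 9 = 19

19


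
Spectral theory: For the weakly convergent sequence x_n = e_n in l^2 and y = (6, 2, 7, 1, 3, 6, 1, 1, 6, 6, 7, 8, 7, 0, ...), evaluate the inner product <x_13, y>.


x_13 = e_13 is the standard basis vector with 1 in position 13.
<x_13, y> = y_13 = 7
As n -> infinity, <x_n, y> -> 0, confirming weak convergence of (x_n) to 0.

7


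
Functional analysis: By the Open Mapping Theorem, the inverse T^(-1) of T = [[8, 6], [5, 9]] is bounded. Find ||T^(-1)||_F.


det(T) = 8*9 - 6*5 = 42
T^(-1) = (1/42) * [[9, -6], [-5, 8]] = [[0.2143, -0.1429], [-0.1190, 0.1905]]
||T^(-1)||_F^2 = 0.2143^2 + (-0.1429)^2 + (-0.1190)^2 + 0.1905^2 = 0.1168
||T^(-1)||_F = sqrt(0.1168) = 0.3417

0.3417


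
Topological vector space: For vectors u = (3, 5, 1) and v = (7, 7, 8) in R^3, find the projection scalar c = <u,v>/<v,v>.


Computing <u,v> = 3*7 + 5*7 + 1*8 = 64
Computing <v,v> = 7^2 + 7^2 + 8^2 = 162
Projection coefficient = 64/162 = 0.3951

0.3951


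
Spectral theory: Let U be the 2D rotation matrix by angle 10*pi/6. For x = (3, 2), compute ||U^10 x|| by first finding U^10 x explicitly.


U is a rotation by theta = 10*pi/6
U^10 = rotation by 10*theta = 100*pi/6 = 4*pi/6 (mod 2*pi)
cos(4*pi/6) = -0.5000, sin(4*pi/6) = 0.8660
U^10 x = (-0.5000 * 3 - 0.8660 * 2, 0.8660 * 3 + -0.5000 * 2)
= (-3.2321, 1.5981)
||U^10 x|| = sqrt((-3.2321)^2 + 1.5981^2) = sqrt(13.0000) = 3.6056

3.6056


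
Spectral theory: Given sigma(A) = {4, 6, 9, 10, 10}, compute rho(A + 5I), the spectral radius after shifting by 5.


Spectrum of A + 5I = {9, 11, 14, 15, 15}
Spectral radius = max |lambda| over the shifted spectrum
= max(9, 11, 14, 15, 15) = 15

15


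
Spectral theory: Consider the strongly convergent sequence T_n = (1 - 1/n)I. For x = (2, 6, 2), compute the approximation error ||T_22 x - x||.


T_22 x - x = (1 - 1/22)x - x = -x/22
||x|| = sqrt(44) = 6.6332
||T_22 x - x|| = ||x||/22 = 6.6332/22 = 0.3015

0.3015


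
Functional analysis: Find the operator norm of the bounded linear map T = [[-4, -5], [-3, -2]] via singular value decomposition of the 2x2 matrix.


A^T A = [[25, 26], [26, 29]]
trace(A^T A) = 54, det(A^T A) = 49
discriminant = 54^2 - 4*49 = 2720
Largest eigenvalue of A^T A = (trace + sqrt(disc))/2 = 53.0768
||T|| = sqrt(53.0768) = 7.2854

7.2854


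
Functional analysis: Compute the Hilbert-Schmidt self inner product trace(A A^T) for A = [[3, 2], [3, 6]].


trace(A * A^T) = sum of squares of all entries
= 3^2 + 2^2 + 3^2 + 6^2
= 9 + 4 + 9 + 36
= 58

58


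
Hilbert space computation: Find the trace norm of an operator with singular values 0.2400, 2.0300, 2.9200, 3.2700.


The nuclear norm is the sum of all singular values.
||T||_1 = 0.2400 + 2.0300 + 2.9200 + 3.2700
= 8.4600

8.4600


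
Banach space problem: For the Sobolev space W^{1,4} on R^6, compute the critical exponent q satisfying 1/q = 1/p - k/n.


Using the Sobolev embedding formula: 1/q = 1/p - k/n
1/q = 1/4 - 1/6 = 1/12
q = 1/(1/12) = 12

12.0000


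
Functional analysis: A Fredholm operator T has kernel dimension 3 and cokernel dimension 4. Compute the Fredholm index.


The Fredholm index is defined as ind(T) = dim(ker T) - dim(coker T)
= 3 - 4
= -1

-1


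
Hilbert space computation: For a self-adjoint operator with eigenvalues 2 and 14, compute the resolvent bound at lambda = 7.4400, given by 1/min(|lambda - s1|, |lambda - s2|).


dist(7.4400, {2, 14}) = min(|7.4400 - 2|, |7.4400 - 14|)
= min(5.4400, 6.5600) = 5.4400
Resolvent bound = 1/5.4400 = 0.1838

0.1838


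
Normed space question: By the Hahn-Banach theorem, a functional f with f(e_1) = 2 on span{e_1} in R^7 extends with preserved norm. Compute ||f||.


The norm of f is given by ||f|| = sup_{||x||=1} |f(x)|.
On span{e_1}, ||e_1|| = 1, so ||f|| = |f(e_1)| / ||e_1||
= |2| / 1 = 2.0000

2.0000


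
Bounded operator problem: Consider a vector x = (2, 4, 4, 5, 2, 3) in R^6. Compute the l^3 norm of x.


The l^3 norm = (sum |x_i|^3)^(1/3)
Sum of 3th powers = 8 + 64 + 64 + 125 + 8 + 27 = 296
||x||_3 = (296)^(1/3) = 6.6644

6.6644


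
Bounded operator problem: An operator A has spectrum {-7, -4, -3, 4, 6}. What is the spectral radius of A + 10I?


Spectrum of A + 10I = {3, 6, 7, 14, 16}
Spectral radius = max |lambda| over the shifted spectrum
= max(3, 6, 7, 14, 16) = 16

16


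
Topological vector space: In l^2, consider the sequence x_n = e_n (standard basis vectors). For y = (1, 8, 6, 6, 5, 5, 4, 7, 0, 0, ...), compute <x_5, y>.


x_5 = e_5 is the standard basis vector with 1 in position 5.
<x_5, y> = y_5 = 5
As n -> infinity, <x_n, y> -> 0, confirming weak convergence of (x_n) to 0.

5


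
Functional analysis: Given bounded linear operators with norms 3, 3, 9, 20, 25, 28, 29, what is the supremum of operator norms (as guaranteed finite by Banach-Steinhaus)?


By the Uniform Boundedness Principle, the supremum of norms is finite.
sup_k ||T_k|| = max(3, 3, 9, 20, 25, 28, 29) = 29

29


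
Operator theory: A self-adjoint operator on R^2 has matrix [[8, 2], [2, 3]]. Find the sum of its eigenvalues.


For a self-adjoint (symmetric) matrix, the eigenvalues are real.
The sum of eigenvalues equals the trace of the matrix.
trace = 8 + 3 = 11

11


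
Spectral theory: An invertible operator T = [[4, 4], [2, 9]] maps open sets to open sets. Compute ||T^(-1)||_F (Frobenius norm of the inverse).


det(T) = 4*9 - 4*2 = 28
T^(-1) = (1/28) * [[9, -4], [-2, 4]] = [[0.3214, -0.1429], [-0.0714, 0.1429]]
||T^(-1)||_F^2 = 0.3214^2 + (-0.1429)^2 + (-0.0714)^2 + 0.1429^2 = 0.1492
||T^(-1)||_F = sqrt(0.1492) = 0.3863

0.3863


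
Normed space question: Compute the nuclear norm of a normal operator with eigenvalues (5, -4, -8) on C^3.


For a normal operator, singular values equal |eigenvalues|.
Trace norm = sum |lambda_i| = 5 + 4 + 8
= 17

17


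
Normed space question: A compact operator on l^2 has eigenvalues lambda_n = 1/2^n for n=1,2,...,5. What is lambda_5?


The eigenvalue formula gives lambda_5 = 1/2^5
= 1/32
= 0.0312

0.0312


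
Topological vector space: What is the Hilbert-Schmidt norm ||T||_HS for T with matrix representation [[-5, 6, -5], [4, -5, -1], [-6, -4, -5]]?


The Hilbert-Schmidt norm is sqrt(sum of squares of all entries).
Sum of squares = (-5)^2 + 6^2 + (-5)^2 + 4^2 + (-5)^2 + (-1)^2 + (-6)^2 + (-4)^2 + (-5)^2
= 25 + 36 + 25 + 16 + 25 + 1 + 36 + 16 + 25 = 205
||T||_HS = sqrt(205) = 14.3178

14.3178


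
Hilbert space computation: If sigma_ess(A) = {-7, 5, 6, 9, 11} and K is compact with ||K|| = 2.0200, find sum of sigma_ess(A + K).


By Weyl's theorem, the essential spectrum is invariant under compact perturbations.
sigma_ess(A + K) = sigma_ess(A) = {-7, 5, 6, 9, 11}
Sum = -7 + 5 + 6 + 9 + 11 = 24

24


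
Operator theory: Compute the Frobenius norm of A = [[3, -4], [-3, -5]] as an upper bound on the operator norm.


||A||_F^2 = sum a_ij^2
= 3^2 + (-4)^2 + (-3)^2 + (-5)^2
= 9 + 16 + 9 + 25 = 59
||A||_F = sqrt(59) = 7.6811

7.6811


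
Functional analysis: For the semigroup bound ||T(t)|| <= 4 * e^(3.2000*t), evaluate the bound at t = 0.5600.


||T(0.5600)|| <= 4 * exp(3.2000 * 0.5600)
= 4 * exp(1.7920)
= 4 * 6.0014
= 24.0058

24.0058


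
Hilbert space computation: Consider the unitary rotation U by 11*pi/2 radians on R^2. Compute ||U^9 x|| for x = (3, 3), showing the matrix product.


U is a rotation by theta = 11*pi/2
U^9 = rotation by 9*theta = 99*pi/2 = 3*pi/2 (mod 2*pi)
cos(3*pi/2) = 0.0000, sin(3*pi/2) = -1.0000
U^9 x = (0.0000 * 3 - -1.0000 * 3, -1.0000 * 3 + 0.0000 * 3)
= (3.0000, -3.0000)
||U^9 x|| = sqrt(3.0000^2 + (-3.0000)^2) = sqrt(18.0000) = 4.2426

4.2426


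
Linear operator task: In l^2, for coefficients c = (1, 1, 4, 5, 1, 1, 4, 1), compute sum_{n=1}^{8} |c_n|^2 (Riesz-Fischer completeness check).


sum |c_n|^2 = 1^2 + 1^2 + 4^2 + 5^2 + 1^2 + 1^2 + 4^2 + 1^2
= 1 + 1 + 16 + 25 + 1 + 1 + 16 + 1
= 62

62


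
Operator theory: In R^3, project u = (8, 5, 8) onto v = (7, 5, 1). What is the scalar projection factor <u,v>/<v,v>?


Computing <u,v> = 8*7 + 5*5 + 8*1 = 89
Computing <v,v> = 7^2 + 5^2 + 1^2 = 75
Projection coefficient = 89/75 = 1.1867

1.1867


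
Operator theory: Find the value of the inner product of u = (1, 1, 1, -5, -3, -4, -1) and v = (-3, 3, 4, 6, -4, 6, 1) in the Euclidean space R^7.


Computing the standard inner product <u, v> = sum u_i * v_i
= 1*-3 + 1*3 + 1*4 + -5*6 + -3*-4 + -4*6 + -1*1
= -3 + 3 + 4 + -30 + 12 + -24 + -1
= -39

-39


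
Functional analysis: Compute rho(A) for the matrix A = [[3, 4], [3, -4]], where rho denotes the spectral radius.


For a 2x2 matrix, eigenvalues satisfy lambda^2 - (trace)*lambda + det = 0
trace = 3 + -4 = -1
det = 3*-4 - 4*3 = -24
discriminant = (-1)^2 - 4*(-24) = 97
spectral radius = max |eigenvalue| = 5.4244

5.4244


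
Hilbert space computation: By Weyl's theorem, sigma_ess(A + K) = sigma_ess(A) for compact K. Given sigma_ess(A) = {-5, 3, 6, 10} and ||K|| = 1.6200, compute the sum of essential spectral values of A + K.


By Weyl's theorem, the essential spectrum is invariant under compact perturbations.
sigma_ess(A + K) = sigma_ess(A) = {-5, 3, 6, 10}
Sum = -5 + 3 + 6 + 10 = 14

14


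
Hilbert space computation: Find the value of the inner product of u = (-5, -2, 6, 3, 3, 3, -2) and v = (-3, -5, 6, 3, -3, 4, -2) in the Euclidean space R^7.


Computing the standard inner product <u, v> = sum u_i * v_i
= -5*-3 + -2*-5 + 6*6 + 3*3 + 3*-3 + 3*4 + -2*-2
= 15 + 10 + 36 + 9 + -9 + 12 + 4
= 77

77


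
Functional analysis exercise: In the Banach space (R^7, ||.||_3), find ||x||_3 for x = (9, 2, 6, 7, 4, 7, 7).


The l^3 norm = (sum |x_i|^3)^(1/3)
Sum of 3th powers = 729 + 8 + 216 + 343 + 64 + 343 + 343 = 2046
||x||_3 = (2046)^(1/3) = 12.6951

12.6951


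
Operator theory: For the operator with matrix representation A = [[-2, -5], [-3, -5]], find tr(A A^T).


trace(A * A^T) = sum of squares of all entries
= (-2)^2 + (-5)^2 + (-3)^2 + (-5)^2
= 4 + 25 + 9 + 25
= 63

63


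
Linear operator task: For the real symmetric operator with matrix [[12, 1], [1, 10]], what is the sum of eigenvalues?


For a self-adjoint (symmetric) matrix, the eigenvalues are real.
The sum of eigenvalues equals the trace of the matrix.
trace = 12 + 10 = 22

22


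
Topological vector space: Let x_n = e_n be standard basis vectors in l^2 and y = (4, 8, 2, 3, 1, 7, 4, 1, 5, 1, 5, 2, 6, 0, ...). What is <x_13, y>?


x_13 = e_13 is the standard basis vector with 1 in position 13.
<x_13, y> = y_13 = 6
As n -> infinity, <x_n, y> -> 0, confirming weak convergence of (x_n) to 0.

6


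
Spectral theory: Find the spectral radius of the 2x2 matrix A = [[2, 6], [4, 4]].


For a 2x2 matrix, eigenvalues satisfy lambda^2 - (trace)*lambda + det = 0
trace = 2 + 4 = 6
det = 2*4 - 6*4 = -16
discriminant = 6^2 - 4*(-16) = 100
spectral radius = max |eigenvalue| = 8.0000

8.0000


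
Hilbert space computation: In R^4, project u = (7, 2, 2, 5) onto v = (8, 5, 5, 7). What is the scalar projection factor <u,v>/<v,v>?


Computing <u,v> = 7*8 + 2*5 + 2*5 + 5*7 = 111
Computing <v,v> = 8^2 + 5^2 + 5^2 + 7^2 = 163
Projection coefficient = 111/163 = 0.6810

0.6810


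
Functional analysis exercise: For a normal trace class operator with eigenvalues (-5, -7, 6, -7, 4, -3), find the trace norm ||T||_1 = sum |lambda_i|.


For a normal operator, singular values equal |eigenvalues|.
Trace norm = sum |lambda_i| = 5 + 7 + 6 + 7 + 4 + 3
= 32

32


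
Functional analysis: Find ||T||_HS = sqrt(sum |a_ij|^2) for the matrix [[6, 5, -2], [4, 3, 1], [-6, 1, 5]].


The Hilbert-Schmidt norm is sqrt(sum of squares of all entries).
Sum of squares = 6^2 + 5^2 + (-2)^2 + 4^2 + 3^2 + 1^2 + (-6)^2 + 1^2 + 5^2
= 36 + 25 + 4 + 16 + 9 + 1 + 36 + 1 + 25 = 153
||T||_HS = sqrt(153) = 12.3693

12.3693


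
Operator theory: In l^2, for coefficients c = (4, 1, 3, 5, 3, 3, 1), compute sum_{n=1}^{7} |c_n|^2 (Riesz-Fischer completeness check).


sum |c_n|^2 = 4^2 + 1^2 + 3^2 + 5^2 + 3^2 + 3^2 + 1^2
= 16 + 1 + 9 + 25 + 9 + 9 + 1
= 70

70


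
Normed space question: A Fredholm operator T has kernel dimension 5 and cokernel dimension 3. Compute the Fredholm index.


The Fredholm index is defined as ind(T) = dim(ker T) - dim(coker T)
= 5 - 3
= 2

2


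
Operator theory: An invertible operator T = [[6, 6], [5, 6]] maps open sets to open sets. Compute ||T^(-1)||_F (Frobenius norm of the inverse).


det(T) = 6*6 - 6*5 = 6
T^(-1) = (1/6) * [[6, -6], [-5, 6]] = [[1.0000, -1.0000], [-0.8333, 1.0000]]
||T^(-1)||_F^2 = 1.0000^2 + (-1.0000)^2 + (-0.8333)^2 + 1.0000^2 = 3.6944
||T^(-1)||_F = sqrt(3.6944) = 1.9221

1.9221


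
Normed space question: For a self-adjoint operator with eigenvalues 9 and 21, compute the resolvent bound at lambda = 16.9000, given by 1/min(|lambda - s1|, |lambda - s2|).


dist(16.9000, {9, 21}) = min(|16.9000 - 9|, |16.9000 - 21|)
= min(7.9000, 4.1000) = 4.1000
Resolvent bound = 1/4.1000 = 0.2439

0.2439


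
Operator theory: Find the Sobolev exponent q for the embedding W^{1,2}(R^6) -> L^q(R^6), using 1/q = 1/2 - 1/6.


Using the Sobolev embedding formula: 1/q = 1/p - k/n
1/q = 1/2 - 1/6 = 1/3
q = 1/(1/3) = 3

3.0000


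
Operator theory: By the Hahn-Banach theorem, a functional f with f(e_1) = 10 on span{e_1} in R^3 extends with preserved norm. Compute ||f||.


The norm of f is given by ||f|| = sup_{||x||=1} |f(x)|.
On span{e_1}, ||e_1|| = 1, so ||f|| = |f(e_1)| / ||e_1||
= |10| / 1 = 10.0000

10.0000


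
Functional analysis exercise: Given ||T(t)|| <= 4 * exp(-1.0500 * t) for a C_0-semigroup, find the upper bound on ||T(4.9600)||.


||T(4.9600)|| <= 4 * exp(-1.0500 * 4.9600)
= 4 * exp(-5.2080)
= 4 * 0.0055
= 0.0219

0.0219


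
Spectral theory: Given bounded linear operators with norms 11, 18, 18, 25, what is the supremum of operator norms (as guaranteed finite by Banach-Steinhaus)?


By the Uniform Boundedness Principle, the supremum of norms is finite.
sup_k ||T_k|| = max(11, 18, 18, 25) = 25

25


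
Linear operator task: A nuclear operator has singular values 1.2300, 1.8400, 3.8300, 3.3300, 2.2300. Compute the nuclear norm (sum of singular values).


The nuclear norm is the sum of all singular values.
||T||_1 = 1.2300 + 1.8400 + 3.8300 + 3.3300 + 2.2300
= 12.4600

12.4600


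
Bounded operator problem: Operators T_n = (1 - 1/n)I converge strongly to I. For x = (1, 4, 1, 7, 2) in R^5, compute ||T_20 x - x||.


T_20 x - x = (1 - 1/20)x - x = -x/20
||x|| = sqrt(71) = 8.4261
||T_20 x - x|| = ||x||/20 = 8.4261/20 = 0.4213

0.4213


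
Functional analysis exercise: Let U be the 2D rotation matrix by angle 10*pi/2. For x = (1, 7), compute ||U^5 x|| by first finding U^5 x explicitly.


U is a rotation by theta = 10*pi/2
U^5 = rotation by 5*theta = 50*pi/2 = 2*pi/2 (mod 2*pi)
cos(2*pi/2) = -1.0000, sin(2*pi/2) = 0.0000
U^5 x = (-1.0000 * 1 - 0.0000 * 7, 0.0000 * 1 + -1.0000 * 7)
= (-1.0000, -7.0000)
||U^5 x|| = sqrt((-1.0000)^2 + (-7.0000)^2) = sqrt(50.0000) = 7.0711

7.0711


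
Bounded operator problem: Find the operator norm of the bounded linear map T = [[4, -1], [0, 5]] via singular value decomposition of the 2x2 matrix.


A^T A = [[16, -4], [-4, 26]]
trace(A^T A) = 42, det(A^T A) = 400
discriminant = 42^2 - 4*400 = 164
Largest eigenvalue of A^T A = (trace + sqrt(disc))/2 = 27.4031
||T|| = sqrt(27.4031) = 5.2348

5.2348


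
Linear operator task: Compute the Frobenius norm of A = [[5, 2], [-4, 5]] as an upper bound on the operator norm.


||A||_F^2 = sum a_ij^2
= 5^2 + 2^2 + (-4)^2 + 5^2
= 25 + 4 + 16 + 25 = 70
||A||_F = sqrt(70) = 8.3666

8.3666


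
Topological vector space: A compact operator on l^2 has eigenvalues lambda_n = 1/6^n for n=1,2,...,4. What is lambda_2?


The eigenvalue formula gives lambda_2 = 1/6^2
= 1/36
= 0.0278

0.0278


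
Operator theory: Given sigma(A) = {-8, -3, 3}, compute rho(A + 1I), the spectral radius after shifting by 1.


Spectrum of A + 1I = {-7, -2, 4}
Spectral radius = max |lambda| over the shifted spectrum
= max(7, 2, 4) = 7

7


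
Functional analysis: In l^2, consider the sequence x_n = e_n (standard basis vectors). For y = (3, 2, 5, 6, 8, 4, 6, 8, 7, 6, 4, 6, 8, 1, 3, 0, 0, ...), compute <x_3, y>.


x_3 = e_3 is the standard basis vector with 1 in position 3.
<x_3, y> = y_3 = 5
As n -> infinity, <x_n, y> -> 0, confirming weak convergence of (x_n) to 0.

5


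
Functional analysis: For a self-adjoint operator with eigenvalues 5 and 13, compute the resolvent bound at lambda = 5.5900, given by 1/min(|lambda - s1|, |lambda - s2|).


dist(5.5900, {5, 13}) = min(|5.5900 - 5|, |5.5900 - 13|)
= min(0.5900, 7.4100) = 0.5900
Resolvent bound = 1/0.5900 = 1.6949

1.6949


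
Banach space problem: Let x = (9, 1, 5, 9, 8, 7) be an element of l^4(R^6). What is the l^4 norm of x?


The l^4 norm = (sum |x_i|^4)^(1/4)
Sum of 4th powers = 6561 + 1 + 625 + 6561 + 4096 + 2401 = 20245
||x||_4 = (20245)^(1/4) = 11.9283

11.9283


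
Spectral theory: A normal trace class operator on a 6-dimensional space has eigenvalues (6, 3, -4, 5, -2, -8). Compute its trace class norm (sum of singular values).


For a normal operator, singular values equal |eigenvalues|.
Trace norm = sum |lambda_i| = 6 + 3 + 4 + 5 + 2 + 8
= 28

28


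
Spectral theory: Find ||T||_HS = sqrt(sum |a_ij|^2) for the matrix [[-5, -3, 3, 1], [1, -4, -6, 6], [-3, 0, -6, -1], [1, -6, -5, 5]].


The Hilbert-Schmidt norm is sqrt(sum of squares of all entries).
Sum of squares = (-5)^2 + (-3)^2 + 3^2 + 1^2 + 1^2 + (-4)^2 + (-6)^2 + 6^2 + (-3)^2 + 0^2 + (-6)^2 + (-1)^2 + 1^2 + (-6)^2 + (-5)^2 + 5^2
= 25 + 9 + 9 + 1 + 1 + 16 + 36 + 36 + 9 + 0 + 36 + 1 + 1 + 36 + 25 + 25 = 266
||T||_HS = sqrt(266) = 16.3095

16.3095


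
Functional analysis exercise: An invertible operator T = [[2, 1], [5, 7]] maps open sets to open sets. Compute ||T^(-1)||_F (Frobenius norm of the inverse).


det(T) = 2*7 - 1*5 = 9
T^(-1) = (1/9) * [[7, -1], [-5, 2]] = [[0.7778, -0.1111], [-0.5556, 0.2222]]
||T^(-1)||_F^2 = 0.7778^2 + (-0.1111)^2 + (-0.5556)^2 + 0.2222^2 = 0.9753
||T^(-1)||_F = sqrt(0.9753) = 0.9876

0.9876


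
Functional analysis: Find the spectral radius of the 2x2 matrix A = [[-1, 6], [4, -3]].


For a 2x2 matrix, eigenvalues satisfy lambda^2 - (trace)*lambda + det = 0
trace = -1 + -3 = -4
det = -1*-3 - 6*4 = -21
discriminant = (-4)^2 - 4*(-21) = 100
spectral radius = max |eigenvalue| = 7.0000

7.0000


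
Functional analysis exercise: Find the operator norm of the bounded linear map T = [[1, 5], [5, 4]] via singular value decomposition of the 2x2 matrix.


A^T A = [[26, 25], [25, 41]]
trace(A^T A) = 67, det(A^T A) = 441
discriminant = 67^2 - 4*441 = 2725
Largest eigenvalue of A^T A = (trace + sqrt(disc))/2 = 59.6008
||T|| = sqrt(59.6008) = 7.7202

7.7202


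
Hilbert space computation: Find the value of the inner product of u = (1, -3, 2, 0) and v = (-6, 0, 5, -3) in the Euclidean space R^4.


Computing the standard inner product <u, v> = sum u_i * v_i
= 1*-6 + -3*0 + 2*5 + 0*-3
= -6 + 0 + 10 + 0
= 4

4


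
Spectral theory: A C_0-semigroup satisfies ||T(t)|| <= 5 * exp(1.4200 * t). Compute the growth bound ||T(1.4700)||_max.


||T(1.4700)|| <= 5 * exp(1.4200 * 1.4700)
= 5 * exp(2.0874)
= 5 * 8.0639
= 40.3196

40.3196


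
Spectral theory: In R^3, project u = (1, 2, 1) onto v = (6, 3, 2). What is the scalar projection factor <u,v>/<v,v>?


Computing <u,v> = 1*6 + 2*3 + 1*2 = 14
Computing <v,v> = 6^2 + 3^2 + 2^2 = 49
Projection coefficient = 14/49 = 0.2857

0.2857


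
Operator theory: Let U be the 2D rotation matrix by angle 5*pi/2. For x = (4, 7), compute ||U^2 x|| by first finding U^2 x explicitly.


U is a rotation by theta = 5*pi/2
U^2 = rotation by 2*theta = 10*pi/2 = 2*pi/2 (mod 2*pi)
cos(2*pi/2) = -1.0000, sin(2*pi/2) = 0.0000
U^2 x = (-1.0000 * 4 - 0.0000 * 7, 0.0000 * 4 + -1.0000 * 7)
= (-4.0000, -7.0000)
||U^2 x|| = sqrt((-4.0000)^2 + (-7.0000)^2) = sqrt(65.0000) = 8.0623

8.0623


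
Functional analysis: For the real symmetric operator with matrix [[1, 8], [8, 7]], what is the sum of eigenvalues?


For a self-adjoint (symmetric) matrix, the eigenvalues are real.
The sum of eigenvalues equals the trace of the matrix.
trace = 1 + 7 = 8

8


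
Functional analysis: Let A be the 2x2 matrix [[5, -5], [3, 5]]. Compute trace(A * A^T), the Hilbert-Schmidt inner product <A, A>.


trace(A * A^T) = sum of squares of all entries
= 5^2 + (-5)^2 + 3^2 + 5^2
= 25 + 25 + 9 + 25
= 84

84


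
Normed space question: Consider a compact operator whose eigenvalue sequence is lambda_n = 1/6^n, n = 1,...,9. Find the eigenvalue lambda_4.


The eigenvalue formula gives lambda_4 = 1/6^4
= 1/1296
= 7.7160e-04

7.7160e-04


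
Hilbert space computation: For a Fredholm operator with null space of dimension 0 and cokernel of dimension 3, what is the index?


The Fredholm index is defined as ind(T) = dim(ker T) - dim(coker T)
= 0 - 3
= -3

-3


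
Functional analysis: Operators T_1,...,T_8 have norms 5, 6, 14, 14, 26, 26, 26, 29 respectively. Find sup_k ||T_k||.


By the Uniform Boundedness Principle, the supremum of norms is finite.
sup_k ||T_k|| = max(5, 6, 14, 14, 26, 26, 26, 29) = 29

29


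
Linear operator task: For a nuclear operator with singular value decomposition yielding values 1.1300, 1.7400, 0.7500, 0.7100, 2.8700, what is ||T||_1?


The nuclear norm is the sum of all singular values.
||T||_1 = 1.1300 + 1.7400 + 0.7500 + 0.7100 + 2.8700
= 7.2000

7.2000


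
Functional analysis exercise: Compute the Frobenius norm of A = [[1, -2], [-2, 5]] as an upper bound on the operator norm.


||A||_F^2 = sum a_ij^2
= 1^2 + (-2)^2 + (-2)^2 + 5^2
= 1 + 4 + 4 + 25 = 34
||A||_F = sqrt(34) = 5.8310

5.8310


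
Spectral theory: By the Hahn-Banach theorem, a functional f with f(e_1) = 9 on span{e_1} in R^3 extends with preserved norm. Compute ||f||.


The norm of f is given by ||f|| = sup_{||x||=1} |f(x)|.
On span{e_1}, ||e_1|| = 1, so ||f|| = |f(e_1)| / ||e_1||
= |9| / 1 = 9.0000

9.0000


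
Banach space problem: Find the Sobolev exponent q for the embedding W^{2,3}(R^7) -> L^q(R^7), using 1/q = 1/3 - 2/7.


Using the Sobolev embedding formula: 1/q = 1/p - k/n
1/q = 1/3 - 2/7 = 1/21
q = 1/(1/21) = 21

21.0000


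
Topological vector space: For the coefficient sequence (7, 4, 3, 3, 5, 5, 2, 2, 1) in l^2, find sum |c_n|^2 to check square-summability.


sum |c_n|^2 = 7^2 + 4^2 + 3^2 + 3^2 + 5^2 + 5^2 + 2^2 + 2^2 + 1^2
= 49 + 16 + 9 + 9 + 25 + 25 + 4 + 4 + 1
= 142

142


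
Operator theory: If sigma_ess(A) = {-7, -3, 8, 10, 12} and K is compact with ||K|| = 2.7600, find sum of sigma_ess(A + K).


By Weyl's theorem, the essential spectrum is invariant under compact perturbations.
sigma_ess(A + K) = sigma_ess(A) = {-7, -3, 8, 10, 12}
Sum = -7 + -3 + 8 + 10 + 12 = 20

20


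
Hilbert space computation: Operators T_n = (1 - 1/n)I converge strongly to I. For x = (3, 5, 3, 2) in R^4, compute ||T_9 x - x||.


T_9 x - x = (1 - 1/9)x - x = -x/9
||x|| = sqrt(47) = 6.8557
||T_9 x - x|| = ||x||/9 = 6.8557/9 = 0.7617

0.7617


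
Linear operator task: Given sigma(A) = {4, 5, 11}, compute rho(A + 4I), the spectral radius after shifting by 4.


Spectrum of A + 4I = {8, 9, 15}
Spectral radius = max |lambda| over the shifted spectrum
= max(8, 9, 15) = 15

15


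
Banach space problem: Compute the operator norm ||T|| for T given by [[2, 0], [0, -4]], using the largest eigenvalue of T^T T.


A^T A = [[4, 0], [0, 16]]
trace(A^T A) = 20, det(A^T A) = 64
discriminant = 20^2 - 4*64 = 144
Largest eigenvalue of A^T A = (trace + sqrt(disc))/2 = 16.0000
||T|| = sqrt(16.0000) = 4.0000

4.0000


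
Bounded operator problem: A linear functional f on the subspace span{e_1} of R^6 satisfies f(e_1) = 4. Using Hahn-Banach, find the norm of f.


The norm of f is given by ||f|| = sup_{||x||=1} |f(x)|.
On span{e_1}, ||e_1|| = 1, so ||f|| = |f(e_1)| / ||e_1||
= |4| / 1 = 4.0000

4.0000


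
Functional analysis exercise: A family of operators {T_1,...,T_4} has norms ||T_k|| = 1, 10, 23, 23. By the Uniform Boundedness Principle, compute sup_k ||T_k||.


By the Uniform Boundedness Principle, the supremum of norms is finite.
sup_k ||T_k|| = max(1, 10, 23, 23) = 23

23


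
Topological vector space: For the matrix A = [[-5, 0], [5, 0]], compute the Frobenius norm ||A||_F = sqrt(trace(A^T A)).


||A||_F^2 = sum a_ij^2
= (-5)^2 + 0^2 + 5^2 + 0^2
= 25 + 0 + 25 + 0 = 50
||A||_F = sqrt(50) = 7.0711

7.0711


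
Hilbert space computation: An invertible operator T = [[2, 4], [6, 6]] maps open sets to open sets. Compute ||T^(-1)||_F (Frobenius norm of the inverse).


det(T) = 2*6 - 4*6 = -12
T^(-1) = (1/-12) * [[6, -4], [-6, 2]] = [[-0.5000, 0.3333], [0.5000, -0.1667]]
||T^(-1)||_F^2 = (-0.5000)^2 + 0.3333^2 + 0.5000^2 + (-0.1667)^2 = 0.6389
||T^(-1)||_F = sqrt(0.6389) = 0.7993

0.7993


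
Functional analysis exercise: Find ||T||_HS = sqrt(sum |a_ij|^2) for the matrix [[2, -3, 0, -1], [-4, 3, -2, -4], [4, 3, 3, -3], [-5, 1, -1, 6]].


The Hilbert-Schmidt norm is sqrt(sum of squares of all entries).
Sum of squares = 2^2 + (-3)^2 + 0^2 + (-1)^2 + (-4)^2 + 3^2 + (-2)^2 + (-4)^2 + 4^2 + 3^2 + 3^2 + (-3)^2 + (-5)^2 + 1^2 + (-1)^2 + 6^2
= 4 + 9 + 0 + 1 + 16 + 9 + 4 + 16 + 16 + 9 + 9 + 9 + 25 + 1 + 1 + 36 = 165
||T||_HS = sqrt(165) = 12.8452

12.8452


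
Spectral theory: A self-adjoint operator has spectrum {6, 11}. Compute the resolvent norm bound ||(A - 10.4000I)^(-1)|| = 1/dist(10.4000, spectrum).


dist(10.4000, {6, 11}) = min(|10.4000 - 6|, |10.4000 - 11|)
= min(4.4000, 0.6000) = 0.6000
Resolvent bound = 1/0.6000 = 1.6667

1.6667


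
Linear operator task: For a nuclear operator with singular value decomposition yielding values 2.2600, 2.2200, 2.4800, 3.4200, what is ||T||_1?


The nuclear norm is the sum of all singular values.
||T||_1 = 2.2600 + 2.2200 + 2.4800 + 3.4200
= 10.3800

10.3800


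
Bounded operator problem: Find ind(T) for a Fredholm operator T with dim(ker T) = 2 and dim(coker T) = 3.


The Fredholm index is defined as ind(T) = dim(ker T) - dim(coker T)
= 2 - 3
= -1

-1


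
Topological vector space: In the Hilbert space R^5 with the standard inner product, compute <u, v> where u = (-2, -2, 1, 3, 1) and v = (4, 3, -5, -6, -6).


Computing the standard inner product <u, v> = sum u_i * v_i
= -2*4 + -2*3 + 1*-5 + 3*-6 + 1*-6
= -8 + -6 + -5 + -18 + -6
= -43

-43


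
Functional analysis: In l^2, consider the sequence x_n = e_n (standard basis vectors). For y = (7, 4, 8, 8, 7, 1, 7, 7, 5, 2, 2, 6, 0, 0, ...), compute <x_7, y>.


x_7 = e_7 is the standard basis vector with 1 in position 7.
<x_7, y> = y_7 = 7
As n -> infinity, <x_n, y> -> 0, confirming weak convergence of (x_n) to 0.

7


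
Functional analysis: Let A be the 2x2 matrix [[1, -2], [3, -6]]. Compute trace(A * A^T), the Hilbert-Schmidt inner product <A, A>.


trace(A * A^T) = sum of squares of all entries
= 1^2 + (-2)^2 + 3^2 + (-6)^2
= 1 + 4 + 9 + 36
= 50

50


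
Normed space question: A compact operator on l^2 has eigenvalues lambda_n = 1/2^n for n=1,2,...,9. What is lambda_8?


The eigenvalue formula gives lambda_8 = 1/2^8
= 1/256
= 0.0039

0.0039


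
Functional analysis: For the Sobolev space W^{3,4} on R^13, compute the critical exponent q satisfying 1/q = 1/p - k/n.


Using the Sobolev embedding formula: 1/q = 1/p - k/n
1/q = 1/4 - 3/13 = 1/52
q = 1/(1/52) = 52

52.0000


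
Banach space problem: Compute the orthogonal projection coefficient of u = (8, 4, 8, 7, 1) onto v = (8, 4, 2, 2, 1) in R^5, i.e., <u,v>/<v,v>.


Computing <u,v> = 8*8 + 4*4 + 8*2 + 7*2 + 1*1 = 111
Computing <v,v> = 8^2 + 4^2 + 2^2 + 2^2 + 1^2 = 89
Projection coefficient = 111/89 = 1.2472

1.2472


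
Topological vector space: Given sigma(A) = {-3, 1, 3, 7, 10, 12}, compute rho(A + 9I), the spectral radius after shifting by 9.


Spectrum of A + 9I = {6, 10, 12, 16, 19, 21}
Spectral radius = max |lambda| over the shifted spectrum
= max(6, 10, 12, 16, 19, 21) = 21

21
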